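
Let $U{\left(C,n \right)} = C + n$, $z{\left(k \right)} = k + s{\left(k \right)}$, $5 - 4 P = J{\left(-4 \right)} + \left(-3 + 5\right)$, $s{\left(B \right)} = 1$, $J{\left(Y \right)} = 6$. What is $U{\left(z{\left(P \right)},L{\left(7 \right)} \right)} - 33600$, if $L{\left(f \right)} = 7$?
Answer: $- \frac{134371}{4} \approx -33593.0$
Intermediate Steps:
$P = - \frac{3}{4}$ ($P = \frac{5}{4} - \frac{6 + \left(-3 + 5\right)}{4} = \frac{5}{4} - \frac{6 + 2}{4} = \frac{5}{4} - 2 = - \frac{3}{4} \approx -0.75$)
$z{\left(k \right)} = 1 + k$ ($z{\left(k \right)} = k + 1 = 1 + k$)
$U{\left(z{\left(P \right)},L{\left(7 \right)} \right)} - 33600 = \left(\left(1 - \frac{3}{4}\right) + 7\right) - 33600 = \left(\frac{1}{4} + 7\right) - 33600 = \frac{29}{4} - 33600 = - \frac{134371}{4}$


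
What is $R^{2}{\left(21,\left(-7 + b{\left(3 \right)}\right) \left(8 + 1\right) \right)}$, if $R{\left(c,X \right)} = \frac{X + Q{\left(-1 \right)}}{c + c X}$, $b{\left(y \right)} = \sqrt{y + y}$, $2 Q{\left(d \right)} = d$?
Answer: $\frac{23820989}{9945576648} + \frac{1479 \sqrt{6}}{78933148} \approx 0.002441$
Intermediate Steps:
$Q{\left(d \right)} = \frac{d}{2}$
$b{\left(y \right)} = \sqrt{2} \sqrt{y}$ ($b{\left(y \right)} = \sqrt{2 y} = \sqrt{2} \sqrt{y}$)
$R{\left(c,X \right)} = \frac{- \frac{1}{2} + X}{c + X c}$ ($R{\left(c,X \right)} = \frac{X + \frac{1}{2} \left(-1\right)}{c + c X} = \frac{X - \frac{1}{2}}{c + X c} = \frac{- \frac{1}{2} + X}{c + X c}$)
$R^{2}{\left(21,\left(-7 + b{\left(3 \right)}\right) \left(8 + 1\right) \right)} = \left(\frac{- \frac{1}{2} + \left(-7 + \sqrt{2} \sqrt{3}\right) \left(8 + 1\right)}{21 \left(1 + \left(-7 + \sqrt{2} \sqrt{3}\right) \left(8 + 1\right)\right)}\right)^{2} = \left(\frac{- \frac{1}{2} + \left(-7 + \sqrt{6}\right) 9}{21 \left(1 + \left(-7 + \sqrt{6}\right) 9\right)}\right)^{2} = \left(\frac{- \frac{1}{2} - \left(63 - 9 \sqrt{6}\right)}{21 \left(1 - \left(63 - 9 \sqrt{6}\right)\right)}\right)^{2} = \left(\frac{- \frac{127}{2} + 9 \sqrt{6}}{21 \left(-62 + 9 \sqrt{6}\right)}\right)^{2} = \frac{\left(- \frac{127}{2} + 9 \sqrt{6}\right)^{2}}{441 \left(-62 + 9 \sqrt{6}\right)^{2}}$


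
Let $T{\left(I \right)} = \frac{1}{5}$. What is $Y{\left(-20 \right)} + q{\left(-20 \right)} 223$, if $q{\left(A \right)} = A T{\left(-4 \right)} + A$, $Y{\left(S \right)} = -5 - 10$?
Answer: $-5367$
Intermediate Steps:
$T{\left(I \right)} = \frac{1}{5}$
$Y{\left(S \right)} = -15$ ($Y{\left(S \right)} = -5 - 10 = -15$)
$q{\left(A \right)} = \frac{6 A}{5}$ ($q{\left(A \right)} = A \frac{1}{5} + A = \frac{A}{5} + A = \frac{6 A}{5}$)
$Y{\left(-20 \right)} + q{\left(-20 \right)} 223 = -15 + \frac{6}{5} \left(-20\right) 223 = -15 - 5352 = -5367$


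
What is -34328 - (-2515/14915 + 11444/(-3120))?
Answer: -79863404017/2326740 ≈ -34324.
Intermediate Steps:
-34328 - (-2515/14915 + 11444/(-3120)) = -34328 - (-2515*1/14915 + 11444*(-1/3120)) = -34328 - (-503/2983 - 2861/780) = -34328 - 1*(-8926703/2326740) = -34328 + 8926703/2326740 = -79863404017/2326740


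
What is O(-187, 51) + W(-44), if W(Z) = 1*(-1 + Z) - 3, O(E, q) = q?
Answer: 3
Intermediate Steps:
W(Z) = -4 + Z (W(Z) = (-1 + Z) - 3 = -4 + Z)
O(-187, 51) + W(-44) = 51 + (-4 - 44) = 51 - 48 = 3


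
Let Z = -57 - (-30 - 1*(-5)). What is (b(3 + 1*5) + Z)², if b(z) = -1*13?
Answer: 2025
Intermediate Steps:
b(z) = -13
Z = -32 (Z = -57 - (-30 + 5) = -57 - 1*(-25) = -57 + 25 = -32)
(b(3 + 1*5) + Z)² = (-13 - 32)² = (-45)² = 2025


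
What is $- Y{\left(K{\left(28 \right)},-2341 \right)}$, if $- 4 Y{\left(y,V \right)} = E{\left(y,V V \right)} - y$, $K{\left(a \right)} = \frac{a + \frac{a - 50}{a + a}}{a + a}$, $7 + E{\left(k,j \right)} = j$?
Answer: $\frac{8593068859}{6272} \approx 1.3701 \cdot 10^{6}$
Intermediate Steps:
$E{\left(k,j \right)} = -7 + j$
$K{\left(a \right)} = \frac{a + \frac{-50 + a}{2 a}}{2 a}$
$Y{\left(y,V \right)} = \frac{7}{4} - \frac{V^{2}}{4} + \frac{y}{4}$ ($Y{\left(y,V \right)} = - \frac{\left(-7 + V V\right) - y}{4} = - \frac{\left(-7 + V^{2}\right) - y}{4} = - \frac{-7 + V^{2} - y}{4} = \frac{7}{4} - \frac{V^{2}}{4} + \frac{y}{4}$)
$- Y{\left(K{\left(28 \right)},-2341 \right)} = - (\frac{7}{4} - \frac{\left(-2341\right)^{2}}{4} + \frac{\frac{1}{4} \cdot \frac{1}{784} \left(-50 + 28 + 2 \cdot 28^{2}\right)}{4}) = - (\frac{7}{4} - \frac{5480281}{4} + \frac{\frac{1}{4} \cdot \frac{1}{784} \left(-50 + 28 + 2 \cdot 784\right)}{4}) = - (\frac{7}{4} - \frac{5480281}{4} + \frac{\frac{1}{4} \cdot \frac{1}{784} \left(-50 + 28 + 1568\right)}{4}) = - (\frac{7}{4} - \frac{5480281}{4} + \frac{\frac{1}{4} \cdot \frac{1}{784} \cdot 1546}{4}) = - (\frac{7}{4} - \frac{5480281}{4} + \frac{1}{4} \cdot \frac{773}{1568}) = - (\frac{7}{4} - \frac{5480281}{4} + \frac{773}{6272}) = \left(-1\right) \left(- \frac{8593068859}{6272}\right) = \frac{8593068859}{6272}$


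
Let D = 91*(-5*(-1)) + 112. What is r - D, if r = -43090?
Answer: -43657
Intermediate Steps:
D = 567 (D = 91*5 + 112 = 455 + 112 = 567)
r - D = -43090 - 1*567 = -43090 - 567 = -43657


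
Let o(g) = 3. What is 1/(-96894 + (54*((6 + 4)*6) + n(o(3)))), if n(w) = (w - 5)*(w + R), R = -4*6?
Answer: -1/93612 ≈ -1.0682e-5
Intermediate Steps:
R = -24
n(w) = (-24 + w)*(-5 + w) (n(w) = (w - 5)*(w - 24) = (-5 + w)*(-24 + w) = (-24 + w)*(-5 + w))
1/(-96894 + (54*((6 + 4)*6) + n(o(3)))) = 1/(-96894 + (54*((6 + 4)*6) + (120 + 3² - 29*3))) = 1/(-96894 + (54*(10*6) + (120 + 9 - 87))) = 1/(-96894 + (54*60 + 42)) = 1/(-96894 + (3240 + 42)) = 1/(-96894 + 3282) = 1/(-93612) = -1/93612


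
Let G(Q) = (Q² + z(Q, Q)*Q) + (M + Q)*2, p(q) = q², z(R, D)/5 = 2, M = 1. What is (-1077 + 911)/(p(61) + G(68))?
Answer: -166/9163 ≈ -0.018116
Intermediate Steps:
z(R, D) = 10 (z(R, D) = 5*2 = 10)
G(Q) = 2 + Q² + 12*Q (G(Q) = (Q² + 10*Q) + (1 + Q)*2 = (Q² + 10*Q) + (2 + 2*Q) = 2 + Q² + 12*Q)
(-1077 + 911)/(p(61) + G(68)) = (-1077 + 911)/(61² + (2 + 68² + 12*68)) = -166/(3721 + (2 + 4624 + 816)) = -166/(3721 + 5442) = -166/9163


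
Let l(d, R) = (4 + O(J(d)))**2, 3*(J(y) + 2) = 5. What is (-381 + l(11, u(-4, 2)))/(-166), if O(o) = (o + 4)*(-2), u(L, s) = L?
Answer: 3329/1494 ≈ 2.2282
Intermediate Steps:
J(y) = -1/3 (J(y) = -2 + (1/3)*5 = -2 + 5/3 = -1/3)
O(o) = -8 - 2*o (O(o) = (4 + o)*(-2) = -8 - 2*o)
l(d, R) = 100/9 (l(d, R) = (4 + (-8 - 2*(-1/3)))**2 = (4 + (-8 + 2/3))**2 = (4 - 22/3)**2 = (-10/3)**2 = 100/9)
(-381 + l(11, u(-4, 2)))/(-166) = (-381 + 100/9)/(-166) = -3329/9*(-1/166) = 3329/1494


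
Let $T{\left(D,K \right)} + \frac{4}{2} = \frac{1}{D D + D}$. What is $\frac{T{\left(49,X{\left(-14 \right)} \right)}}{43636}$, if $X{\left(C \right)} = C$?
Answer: $- \frac{4899}{106908200} \approx -4.5824 \cdot 10^{-5}$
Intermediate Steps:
$T{\left(D,K \right)} = -2 + \frac{1}{D + D^{2}}$ ($T{\left(D,K \right)} = -2 + \frac{1}{D D + D} = -2 + \frac{1}{D^{2} + D} = -2 + \frac{1}{D + D^{2}}$)
$\frac{T{\left(49,X{\left(-14 \right)} \right)}}{43636} = \frac{\frac{1}{49} \frac{1}{1 + 49} \left(1 - 98 - 2 \cdot 49^{2}\right)}{43636} = \frac{1 - 98 - 4802}{49 \cdot 50} \cdot \frac{1}{43636} = \frac{1}{49} \cdot \frac{1}{50} \left(1 - 98 - 4802\right) \frac{1}{43636} = \frac{1}{49} \cdot \frac{1}{50} \left(-4899\right) \frac{1}{43636} = \left(- \frac{4899}{2450}\right) \frac{1}{43636} = - \frac{4899}{106908200}$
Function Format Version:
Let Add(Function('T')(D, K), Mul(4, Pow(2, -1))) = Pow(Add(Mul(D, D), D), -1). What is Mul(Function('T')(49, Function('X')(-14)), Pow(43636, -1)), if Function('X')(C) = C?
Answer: Rational(-4899, 106908200) ≈ -4.5824e-5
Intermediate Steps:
Function('T')(D, K) = Add(-2, Pow(Add(D, Pow(D, 2)), -1)) (Function('T')(D, K) = Add(-2, Pow(Add(Mul(D, D), D), -1)) = Add(-2, Pow(Add(Pow(D, 2), D), -1)) = Add(-2, Pow(Add(D, Pow(D, 2)), -1)))
Mul(Function('T')(49, Function('X')(-14)), Pow(43636, -1)) = Mul(Mul(Pow(49, -1), Pow(Add(1, 49), -1), Add(1, Mul(-2, 49), Mul(-2, Pow(49, 2)))), Pow(43636, -1)) = Mul(Mul(Rational(1, 49), Pow(50, -1), Add(1, -98, Mul(-2, 2401))), Rational(1, 43636)) = Mul(Mul(Rational(1, 49), Rational(1, 50), Add(1, -98, -4802)), Rational(1, 43636)) = Mul(Mul(Rational(1, 49), Rational(1, 50), -4899), Rational(1, 43636)) = Mul(Rational(-4899, 2450), Rational(1, 43636)) = Rational(-4899, 106908200)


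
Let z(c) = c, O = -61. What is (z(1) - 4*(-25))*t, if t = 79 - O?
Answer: 14140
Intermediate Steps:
t = 140 (t = 79 - 1*(-61) = 79 + 61 = 140)
(z(1) - 4*(-25))*t = (1 - 4*(-25))*140 = (1 + 100)*140 = 101*140 = 14140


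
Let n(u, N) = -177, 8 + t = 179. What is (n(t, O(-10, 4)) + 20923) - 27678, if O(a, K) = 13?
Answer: -6932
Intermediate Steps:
t = 171 (t = -8 + 179 = 171)
(n(t, O(-10, 4)) + 20923) - 27678 = (-177 + 20923) - 27678 = 20746 - 27678 = -6932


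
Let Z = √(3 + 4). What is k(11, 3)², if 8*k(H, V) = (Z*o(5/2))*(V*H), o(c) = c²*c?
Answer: 119109375/4096 ≈ 29079.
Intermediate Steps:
o(c) = c³
Z = √7 ≈ 2.6458
k(H, V) = 125*H*V*√7/64 (k(H, V) = ((√7*(5/2)³)*(V*H))/8 = ((√7*(5*(½))³)*(H*V))/8 = ((√7*(5/2)³)*(H*V))/8 = ((√7*(125/8))*(H*V))/8 = ((125*√7/8)*(H*V))/8 = (125*H*V*√7/8)/8 = 125*H*V*√7/64)
k(11, 3)² = ((125/64)*11*3*√7)² = (4125*√7/64)² = 119109375/4096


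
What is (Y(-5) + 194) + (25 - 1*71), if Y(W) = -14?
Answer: 134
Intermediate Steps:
(Y(-5) + 194) + (25 - 1*71) = (-14 + 194) + (25 - 1*71) = 180 + (25 - 71) = 180 - 46 = 134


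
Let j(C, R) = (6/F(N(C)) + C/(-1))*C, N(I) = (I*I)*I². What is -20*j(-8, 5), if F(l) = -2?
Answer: 800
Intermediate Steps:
N(I) = I⁴ (N(I) = I²*I² = I⁴)
j(C, R) = C*(-3 - C) (j(C, R) = (6/(-2) + C/(-1))*C = (6*(-½) + C*(-1))*C = (-3 - C)*C = C*(-3 - C))
-20*j(-8, 5) = -(-160)*(-3 - 1*(-8)) = -(-160)*(-3 + 8) = -(-160)*5 = -20*(-40) = 800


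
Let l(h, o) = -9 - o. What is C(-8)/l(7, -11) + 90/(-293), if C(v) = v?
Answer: -1262/293 ≈ -4.3072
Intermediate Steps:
C(-8)/l(7, -11) + 90/(-293) = -8/(-9 - 1*(-11)) + 90/(-293) = -8/(-9 + 11) + 90*(-1/293) = -8/2 - 90/293 = -8*½ - 90/293 = -4 - 90/293 = -1262/293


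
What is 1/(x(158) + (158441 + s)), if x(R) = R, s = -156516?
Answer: 1/2083 ≈ 0.00048008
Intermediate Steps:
1/(x(158) + (158441 + s)) = 1/(158 + (158441 - 156516)) = 1/(158 + 1925) = 1/2083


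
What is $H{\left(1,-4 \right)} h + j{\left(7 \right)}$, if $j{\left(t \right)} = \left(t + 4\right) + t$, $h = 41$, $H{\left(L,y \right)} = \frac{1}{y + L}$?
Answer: $\frac{13}{3} \approx 4.3333$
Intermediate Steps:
$H{\left(L,y \right)} = \frac{1}{L + y}$
$j{\left(t \right)} = 4 + 2 t$ ($j{\left(t \right)} = \left(4 + t\right) + t = 4 + 2 t$)
$H{\left(1,-4 \right)} h + j{\left(7 \right)} = \frac{1}{1 - 4} \cdot 41 + \left(4 + 2 \cdot 7\right) = \frac{1}{-3} \cdot 41 + \left(4 + 14\right) = \left(- \frac{1}{3}\right) 41 + 18 = - \frac{41}{3} + 18 = \frac{13}{3}$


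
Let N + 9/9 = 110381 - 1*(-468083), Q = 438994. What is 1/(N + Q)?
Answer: 1/1017457 ≈ 9.8284e-7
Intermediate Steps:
N = 578463 (N = -1 + (110381 - 1*(-468083)) = -1 + (110381 + 468083) = -1 + 578464 = 578463)
1/(N + Q) = 1/(578463 + 438994) = 1/1017457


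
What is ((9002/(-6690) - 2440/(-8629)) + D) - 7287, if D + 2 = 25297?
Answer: 519752324711/28864005 ≈ 18007.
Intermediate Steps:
D = 25295 (D = -2 + 25297 = 25295)
((9002/(-6690) - 2440/(-8629)) + D) - 7287 = ((9002/(-6690) - 2440/(-8629)) + 25295) - 7287 = ((9002*(-1/6690) - 2440*(-1/8629)) + 25295) - 7287 = ((-4501/3345 + 2440/8629) + 25295) - 7287 = (-30677329/28864005 + 25295) - 7287 = 730084329146/28864005 - 7287 = 519752324711/28864005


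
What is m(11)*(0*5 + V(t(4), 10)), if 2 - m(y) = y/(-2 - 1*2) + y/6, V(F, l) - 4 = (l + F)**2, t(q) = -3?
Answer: 1855/12 ≈ 154.58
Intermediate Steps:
V(F, l) = 4 + (F + l)**2 (V(F, l) = 4 + (l + F)**2 = 4 + (F + l)**2)
m(y) = 2 + y/12 (m(y) = 2 - (y/(-2 - 1*2) + y/6) = 2 - (y/(-2 - 2) + y*(1/6)) = 2 - (y/(-4) + y/6) = 2 - (y*(-1/4) + y/6) = 2 - (-y/4 + y/6) = 2 - (-1)*y/12 = 2 + y/12)
m(11)*(0*5 + V(t(4), 10)) = (2 + (1/12)*11)*(0*5 + (4 + (-3 + 10)**2)) = (2 + 11/12)*(0 + (4 + 7**2)) = 35*(0 + (4 + 49))/12 = 35*(0 + 53)/12 = (35/12)*53 = 1855/12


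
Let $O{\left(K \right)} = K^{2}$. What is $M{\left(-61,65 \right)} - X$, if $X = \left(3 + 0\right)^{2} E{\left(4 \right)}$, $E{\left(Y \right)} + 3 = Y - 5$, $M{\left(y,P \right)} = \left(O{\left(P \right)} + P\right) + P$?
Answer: $4391$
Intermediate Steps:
$M{\left(y,P \right)} = P^{2} + 2 P$ ($M{\left(y,P \right)} = \left(P^{2} + P\right) + P = \left(P + P^{2}\right) + P = P^{2} + 2 P$)
$E{\left(Y \right)} = -8 + Y$ ($E{\left(Y \right)} = -3 + \left(Y - 5\right) = -3 + \left(-5 + Y\right) = -8 + Y$)
$X = -36$ ($X = \left(3 + 0\right)^{2} \left(-8 + 4\right) = 3^{2} \left(-4\right) = 9 \left(-4\right) = -36$)
$M{\left(-61,65 \right)} - X = 65 \left(2 + 65\right) - -36 = 65 \cdot 67 + 36 = 4355 + 36 = 4391$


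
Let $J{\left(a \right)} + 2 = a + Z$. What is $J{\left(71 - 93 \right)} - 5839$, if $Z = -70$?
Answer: $-5933$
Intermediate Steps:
$J{\left(a \right)} = -72 + a$ ($J{\left(a \right)} = -2 + \left(a - 70\right) = -2 + \left(-70 + a\right) = -72 + a$)
$J{\left(71 - 93 \right)} - 5839 = \left(-72 + \left(71 - 93\right)\right) - 5839 = \left(-72 - 22\right) - 5839 = -94 - 5839 = -5933$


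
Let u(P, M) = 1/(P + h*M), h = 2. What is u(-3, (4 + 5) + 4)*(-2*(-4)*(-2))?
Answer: -16/23 ≈ -0.69565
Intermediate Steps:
u(P, M) = 1/(P + 2*M)
u(-3, (4 + 5) + 4)*(-2*(-4)*(-2)) = (-2*(-4)*(-2))/(-3 + 2*((4 + 5) + 4)) = (8*(-2))/(-3 + 2*(9 + 4)) = -16/(-3 + 2*13) = -16/(-3 + 26) = -16/23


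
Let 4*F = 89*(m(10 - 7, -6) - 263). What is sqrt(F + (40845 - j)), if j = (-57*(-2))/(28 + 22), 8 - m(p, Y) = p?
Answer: sqrt(3510222)/10 ≈ 187.36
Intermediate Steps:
m(p, Y) = 8 - p
j = 57/25 (j = 114/50 = 114*(1/50) = 57/25 ≈ 2.2800)
F = -11481/2 (F = (89*((8 - (10 - 7)) - 263))/4 = (89*((8 - 1*3) - 263))/4 = (89*((8 - 3) - 263))/4 = (89*(5 - 263))/4 = (89*(-258))/4 = (1/4)*(-22962) = -11481/2 ≈ -5740.5)
sqrt(F + (40845 - j)) = sqrt(-11481/2 + (40845 - 1*57/25)) = sqrt(-11481/2 + (40845 - 57/25)) = sqrt(-11481/2 + 1021068/25) = sqrt(1755111/50) = sqrt(3510222)/10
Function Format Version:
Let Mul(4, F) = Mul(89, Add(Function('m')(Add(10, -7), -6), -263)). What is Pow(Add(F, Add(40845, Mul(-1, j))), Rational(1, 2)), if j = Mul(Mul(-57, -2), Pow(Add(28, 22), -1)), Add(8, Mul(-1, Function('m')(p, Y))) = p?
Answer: Mul(Rational(1, 10), Pow(3510222, Rational(1, 2))) ≈ 187.36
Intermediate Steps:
Function('m')(p, Y) = Add(8, Mul(-1, p))
j = Rational(57, 25) (j = Mul(114, Pow(50, -1)) = Mul(114, Rational(1, 50)) = Rational(57, 25) ≈ 2.2800)
F = Rational(-11481, 2) (F = Mul(Rational(1, 4), Mul(89, Add(Add(8, Mul(-1, Add(10, -7))), -263))) = Mul(Rational(1, 4), Mul(89, Add(Add(8, Mul(-1, 3)), -263))) = Mul(Rational(1, 4), Mul(89, Add(Add(8, -3), -263))) = Mul(Rational(1, 4), Mul(89, Add(5, -263))) = Mul(Rational(1, 4), Mul(89, -258)) = Mul(Rational(1, 4), -22962) = Rational(-11481, 2) ≈ -5740.5)
Pow(Add(F, Add(40845, Mul(-1, j))), Rational(1, 2)) = Pow(Add(Rational(-11481, 2), Add(40845, Mul(-1, Rational(57, 25)))), Rational(1, 2)) = Pow(Add(Rational(-11481, 2), Add(40845, Rational(-57, 25))), Rational(1, 2)) = Pow(Add(Rational(-11481, 2), Rational(1021068, 25)), Rational(1, 2)) = Pow(Rational(1755111, 50), Rational(1, 2)) = Mul(Rational(1, 10), Pow(3510222, Rational(1, 2)))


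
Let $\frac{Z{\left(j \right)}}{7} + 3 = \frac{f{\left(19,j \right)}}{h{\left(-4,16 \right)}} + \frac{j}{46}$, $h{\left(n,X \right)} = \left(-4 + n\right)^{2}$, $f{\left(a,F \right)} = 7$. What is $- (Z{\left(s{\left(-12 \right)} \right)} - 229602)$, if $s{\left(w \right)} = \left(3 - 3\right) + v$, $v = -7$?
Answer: $\frac{338005497}{1472} \approx 2.2962 \cdot 10^{5}$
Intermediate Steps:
$s{\left(w \right)} = -7$ ($s{\left(w \right)} = \left(3 - 3\right) - 7 = 0 - 7 = -7$)
$Z{\left(j \right)} = - \frac{1295}{64} + \frac{7 j}{46}$ ($Z{\left(j \right)} = -21 + 7 \left(\frac{7}{\left(-4 - 4\right)^{2}} + \frac{j}{46}\right) = -21 + 7 \left(\frac{7}{\left(-8\right)^{2}} + j \frac{1}{46}\right) = -21 + 7 \left(\frac{7}{64} + \frac{j}{46}\right) = -21 + \left(\frac{49}{64} + \frac{7 j}{46}\right) = - \frac{1295}{64} + \frac{7 j}{46}$)
$- (Z{\left(s{\left(-12 \right)} \right)} - 229602) = - (\left(- \frac{1295}{64} + \frac{7}{46} \left(-7\right)\right) - 229602) = - (\left(- \frac{1295}{64} - \frac{49}{46}\right) - 229602) = - (- \frac{31353}{1472} - 229602) = \left(-1\right) \left(- \frac{338005497}{1472}\right) = \frac{338005497}{1472}$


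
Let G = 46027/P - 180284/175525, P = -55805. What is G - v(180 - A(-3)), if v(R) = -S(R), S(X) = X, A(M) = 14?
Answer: 321571803591/1959034525 ≈ 164.15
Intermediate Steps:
G = -3627927559/1959034525 (G = 46027/(-55805) - 180284/175525 = 46027*(-1/55805) - 180284*1/175525 = -46027/55805 - 180284/175525 = -3627927559/1959034525 ≈ -1.8519)
v(R) = -R
G - v(180 - A(-3)) = -3627927559/1959034525 - (-1)*(180 - 1*14) = -3627927559/1959034525 - (-1)*(180 - 14) = -3627927559/1959034525 - (-1)*166 = -3627927559/1959034525 - 1*(-166) = -3627927559/1959034525 + 166 = 321571803591/1959034525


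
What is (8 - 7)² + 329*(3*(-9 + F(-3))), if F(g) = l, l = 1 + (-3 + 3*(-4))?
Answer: -22700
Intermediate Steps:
l = -14 (l = 1 + (-3 - 12) = 1 - 15 = -14)
F(g) = -14
(8 - 7)² + 329*(3*(-9 + F(-3))) = (8 - 7)² + 329*(3*(-9 - 14)) = 1² + 329*(3*(-23)) = 1 + 329*(-69) = 1 - 22701 = -22700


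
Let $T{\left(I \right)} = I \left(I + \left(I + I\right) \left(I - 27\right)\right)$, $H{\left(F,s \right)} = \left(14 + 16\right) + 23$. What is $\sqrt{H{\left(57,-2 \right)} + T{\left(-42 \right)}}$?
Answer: $i \sqrt{241615} \approx 491.54 i$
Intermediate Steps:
$H{\left(F,s \right)} = 53$ ($H{\left(F,s \right)} = 30 + 23 = 53$)
$T{\left(I \right)} = I \left(I + 2 I \left(-27 + I\right)\right)$
$\sqrt{H{\left(57,-2 \right)} + T{\left(-42 \right)}} = \sqrt{53 + \left(-42\right)^{2} \left(-53 + 2 \left(-42\right)\right)} = \sqrt{53 + 1764 \left(-53 - 84\right)} = \sqrt{53 + 1764 \left(-137\right)} = \sqrt{53 - 241668} = \sqrt{-241615} = i \sqrt{241615}$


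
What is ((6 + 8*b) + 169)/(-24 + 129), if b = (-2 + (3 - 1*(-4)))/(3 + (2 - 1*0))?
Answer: 61/35 ≈ 1.7429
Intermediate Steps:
b = 1 (b = (-2 + (3 + 4))/(3 + (2 + 0)) = (-2 + 7)/(3 + 2) = 5/5 = 5*(⅕) = 1)
((6 + 8*b) + 169)/(-24 + 129) = ((6 + 8*1) + 169)/(-24 + 129) = ((6 + 8) + 169)/105 = (14 + 169)*(1/105) = 183*(1/105) = 61/35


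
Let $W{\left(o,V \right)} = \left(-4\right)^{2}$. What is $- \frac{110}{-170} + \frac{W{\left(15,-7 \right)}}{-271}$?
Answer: $\frac{2709}{4607} \approx 0.58802$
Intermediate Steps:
$W{\left(o,V \right)} = 16$
$- \frac{110}{-170} + \frac{W{\left(15,-7 \right)}}{-271} = - \frac{110}{-170} + \frac{16}{-271} = \left(-110\right) \left(- \frac{1}{170}\right) + 16 \left(- \frac{1}{271}\right) = \frac{11}{17} - \frac{16}{271} = \frac{2709}{4607}$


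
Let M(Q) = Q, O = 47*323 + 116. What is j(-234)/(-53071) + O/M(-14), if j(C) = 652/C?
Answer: -94983764615/86930298 ≈ -1092.6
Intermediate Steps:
O = 15297 (O = 15181 + 116 = 15297)
j(-234)/(-53071) + O/M(-14) = (652/(-234))/(-53071) + 15297/(-14) = (652*(-1/234))*(-1/53071) + 15297*(-1/14) = -326/117*(-1/53071) - 15297/14 = 326/6209307 - 15297/14 = -94983764615/86930298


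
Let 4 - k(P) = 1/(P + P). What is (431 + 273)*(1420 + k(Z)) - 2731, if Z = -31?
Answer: 30993067/31 ≈ 9.9978e+5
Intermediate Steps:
k(P) = 4 - 1/(2*P) (k(P) = 4 - 1/(P + P) = 4 - 1/(2*P))
(431 + 273)*(1420 + k(Z)) - 2731 = (431 + 273)*(1420 + (4 - 1/2/(-31))) - 2731 = 704*(1420 + (4 - 1/2*(-1/31))) - 2731 = 704*(1420 + (4 + 1/62)) - 2731 = 704*(1420 + 249/62) - 2731 = 704*(88289/62) - 2731 = 31077728/31 - 2731 = 30993067/31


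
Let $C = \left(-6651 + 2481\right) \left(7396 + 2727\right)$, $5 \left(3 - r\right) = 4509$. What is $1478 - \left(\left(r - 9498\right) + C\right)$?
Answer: $\frac{211123924}{5} \approx 4.2225 \cdot 10^{7}$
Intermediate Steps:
$r = - \frac{4494}{5}$ ($r = 3 - \frac{4509}{5} = - \frac{4494}{5} \approx -898.8$)
$C = -42212910$ ($C = \left(-4170\right) 10123 = -42212910$)
$1478 - \left(\left(r - 9498\right) + C\right) = 1478 - \left(\left(- \frac{4494}{5} - 9498\right) - 42212910\right) = 1478 - \left(- \frac{51984}{5} - 42212910\right) = 1478 - - \frac{211116534}{5} = 1478 + \frac{211116534}{5} = \frac{211123924}{5}$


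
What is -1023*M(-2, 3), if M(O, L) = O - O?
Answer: 0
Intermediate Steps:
M(O, L) = 0
-1023*M(-2, 3) = -1023*0 = 0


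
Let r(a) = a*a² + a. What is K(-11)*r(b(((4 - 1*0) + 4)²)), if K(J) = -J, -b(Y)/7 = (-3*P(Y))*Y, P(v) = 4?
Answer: 1709111830272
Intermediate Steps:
b(Y) = 84*Y (b(Y) = -7*(-3*4)*Y = -(-84)*Y = 84*Y)
r(a) = a + a³ (r(a) = a³ + a = a + a³)
K(-11)*r(b(((4 - 1*0) + 4)²)) = (-1*(-11))*(84*((4 - 1*0) + 4)² + (84*((4 - 1*0) + 4)²)³) = 11*(84*((4 + 0) + 4)² + (84*((4 + 0) + 4)²)³) = 11*(84*(4 + 4)² + (84*(4 + 4)²)³) = 11*(84*8² + (84*8²)³) = 11*(84*64 + (84*64)³) = 11*(5376 + 5376³) = 11*(5376 + 155373797376) = 11*155373802752 = 1709111830272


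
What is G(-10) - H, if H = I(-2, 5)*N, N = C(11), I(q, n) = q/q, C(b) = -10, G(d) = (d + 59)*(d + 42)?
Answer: 1578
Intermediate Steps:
G(d) = (42 + d)*(59 + d) (G(d) = (59 + d)*(42 + d) = (42 + d)*(59 + d))
I(q, n) = 1
N = -10
H = -10 (H = 1*(-10) = -10)
G(-10) - H = (2478 + (-10)² + 101*(-10)) - 1*(-10) = (2478 + 100 - 1010) + 10 = 1568 + 10 = 1578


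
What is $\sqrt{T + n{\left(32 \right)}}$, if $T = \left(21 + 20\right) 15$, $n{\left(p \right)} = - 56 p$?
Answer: $i \sqrt{1177} \approx 34.307 i$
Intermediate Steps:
$T = 615$ ($T = 41 \cdot 15 = 615$)
$\sqrt{T + n{\left(32 \right)}} = \sqrt{615 - 1792} = \sqrt{-1177} = i \sqrt{1177}$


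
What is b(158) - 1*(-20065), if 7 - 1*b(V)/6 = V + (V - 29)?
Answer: 18385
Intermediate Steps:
b(V) = 216 - 12*V (b(V) = 42 - 6*(V + (V - 29)) = 42 - 6*(V + (-29 + V)) = 42 - 6*(-29 + 2*V) = 42 + (174 - 12*V) = 216 - 12*V)
b(158) - 1*(-20065) = (216 - 12*158) - 1*(-20065) = (216 - 1896) + 20065 = -1680 + 20065 = 18385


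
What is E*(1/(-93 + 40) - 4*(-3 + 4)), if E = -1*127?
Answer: 27051/53 ≈ 510.40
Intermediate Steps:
E = -127
E*(1/(-93 + 40) - 4*(-3 + 4)) = -127*(1/(-93 + 40) - 4*(-3 + 4)) = -127*(1/(-53) - 4*1) = -127*(-1/53 - 4) = -127*(-213/53) = 27051/53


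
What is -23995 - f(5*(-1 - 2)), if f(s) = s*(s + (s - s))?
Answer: -24220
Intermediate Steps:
f(s) = s² (f(s) = s*(s + 0) = s*s = s²)
-23995 - f(5*(-1 - 2)) = -23995 - (5*(-1 - 2))² = -23995 - (5*(-3))² = -23995 - 1*(-15)² = -23995 - 1*225 = -23995 - 225 = -24220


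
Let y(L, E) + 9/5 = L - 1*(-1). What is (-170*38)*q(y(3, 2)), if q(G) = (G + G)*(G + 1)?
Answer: -454784/5 ≈ -90957.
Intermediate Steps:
y(L, E) = -4/5 + L (y(L, E) = -9/5 + (L - 1*(-1)) = -9/5 + (L + 1) = -9/5 + (1 + L) = -4/5 + L)
q(G) = 2*G*(1 + G) (q(G) = (2*G)*(1 + G) = 2*G*(1 + G))
(-170*38)*q(y(3, 2)) = (-170*38)*(2*(-4/5 + 3)*(1 + (-4/5 + 3))) = -12920*11*(1 + 11/5)/5 = -12920*11*16/(5*5) = -6460*352/25 = -454784/5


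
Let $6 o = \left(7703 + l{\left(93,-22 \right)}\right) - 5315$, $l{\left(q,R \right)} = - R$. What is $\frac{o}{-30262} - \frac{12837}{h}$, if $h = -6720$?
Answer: $\frac{192887047}{101680320} \approx 1.897$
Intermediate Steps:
$o = \frac{1205}{3}$ ($o = \frac{\left(7703 - -22\right) - 5315}{6} = \frac{\left(7703 + 22\right) - 5315}{6} = \frac{7725 - 5315}{6} = \frac{1}{6} \cdot 2410 = \frac{1205}{3} \approx 401.67$)
$\frac{o}{-30262} - \frac{12837}{h} = \frac{1205}{3 \left(-30262\right)} - \frac{12837}{-6720} = \frac{1205}{3} \left(- \frac{1}{30262}\right) - - \frac{4279}{2240} = - \frac{1205}{90786} + \frac{4279}{2240} = \frac{192887047}{101680320}$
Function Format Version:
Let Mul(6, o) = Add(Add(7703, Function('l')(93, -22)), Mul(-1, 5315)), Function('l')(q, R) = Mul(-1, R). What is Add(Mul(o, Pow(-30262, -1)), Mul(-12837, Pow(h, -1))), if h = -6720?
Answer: Rational(192887047, 101680320) ≈ 1.8970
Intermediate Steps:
o = Rational(1205, 3) (o = Mul(Rational(1, 6), Add(Add(7703, Mul(-1, -22)), Mul(-1, 5315))) = Mul(Rational(1, 6), Add(Add(7703, 22), -5315)) = Mul(Rational(1, 6), Add(7725, -5315)) = Mul(Rational(1, 6), 2410) = Rational(1205, 3) ≈ 401.67)
Add(Mul(o, Pow(-30262, -1)), Mul(-12837, Pow(h, -1))) = Add(Mul(Rational(1205, 3), Pow(-30262, -1)), Mul(-12837, Pow(-6720, -1))) = Add(Mul(Rational(1205, 3), Rational(-1, 30262)), Mul(-12837, Rational(-1, 6720))) = Add(Rational(-1205, 90786), Rational(4279, 2240)) = Rational(192887047, 101680320)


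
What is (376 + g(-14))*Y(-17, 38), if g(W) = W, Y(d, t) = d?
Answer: -6154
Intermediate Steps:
(376 + g(-14))*Y(-17, 38) = (376 - 14)*(-17) = 362*(-17) = -6154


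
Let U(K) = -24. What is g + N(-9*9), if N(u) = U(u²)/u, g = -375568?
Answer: -10140328/27 ≈ -3.7557e+5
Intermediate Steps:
N(u) = -24/u
g + N(-9*9) = -375568 - 24/((-9*9)) = -375568 - 24/(-81) = -375568 - 24*(-1/81) = -375568 + 8/27 = -10140328/27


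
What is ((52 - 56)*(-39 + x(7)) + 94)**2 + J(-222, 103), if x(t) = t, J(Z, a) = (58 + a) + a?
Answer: 49548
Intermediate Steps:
J(Z, a) = 58 + 2*a
((52 - 56)*(-39 + x(7)) + 94)**2 + J(-222, 103) = ((52 - 56)*(-39 + 7) + 94)**2 + (58 + 2*103) = (-4*(-32) + 94)**2 + (58 + 206) = (128 + 94)**2 + 264 = 222**2 + 264 = 49284 + 264 = 49548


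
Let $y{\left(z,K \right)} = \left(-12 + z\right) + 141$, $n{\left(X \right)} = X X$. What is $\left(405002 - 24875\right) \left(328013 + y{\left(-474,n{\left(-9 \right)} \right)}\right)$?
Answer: $124555453836$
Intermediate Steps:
$n{\left(X \right)} = X^{2}$
$y{\left(z,K \right)} = 129 + z$
$\left(405002 - 24875\right) \left(328013 + y{\left(-474,n{\left(-9 \right)} \right)}\right) = \left(405002 - 24875\right) \left(328013 + \left(129 - 474\right)\right) = 380127 \left(328013 - 345\right) = 380127 \cdot 327668 = 124555453836$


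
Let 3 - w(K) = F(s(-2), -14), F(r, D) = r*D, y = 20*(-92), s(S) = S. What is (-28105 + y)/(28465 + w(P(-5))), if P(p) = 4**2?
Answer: -5989/5688 ≈ -1.0529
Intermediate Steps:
P(p) = 16
y = -1840
F(r, D) = D*r
w(K) = -25 (w(K) = 3 - (-14)*(-2) = 3 - 1*28 = 3 - 28 = -25)
(-28105 + y)/(28465 + w(P(-5))) = (-28105 - 1840)/(28465 - 25) = -29945/28440 = -29945*1/28440 = -5989/5688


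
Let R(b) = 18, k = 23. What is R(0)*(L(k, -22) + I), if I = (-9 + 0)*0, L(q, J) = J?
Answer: -396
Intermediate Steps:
I = 0 (I = -9*0 = 0)
R(0)*(L(k, -22) + I) = 18*(-22 + 0) = 18*(-22) = -396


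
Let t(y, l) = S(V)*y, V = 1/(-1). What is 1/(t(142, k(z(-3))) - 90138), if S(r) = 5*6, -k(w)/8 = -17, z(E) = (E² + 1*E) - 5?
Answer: -1/85878 ≈ -1.1644e-5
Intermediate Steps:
V = -1
z(E) = -5 + E + E² (z(E) = (E² + E) - 5 = (E + E²) - 5 = -5 + E + E²)
k(w) = 136 (k(w) = -8*(-17) = 136)
S(r) = 30
t(y, l) = 30*y
1/(t(142, k(z(-3))) - 90138) = 1/(30*142 - 90138) = 1/(4260 - 90138) = 1/(-85878) = -1/85878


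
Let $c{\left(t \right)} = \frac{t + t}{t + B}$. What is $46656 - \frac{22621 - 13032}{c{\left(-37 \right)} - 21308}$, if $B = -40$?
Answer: $\frac{76546531505}{1640642} \approx 46656.0$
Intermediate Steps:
$c{\left(t \right)} = \frac{2 t}{-40 + t}$ ($c{\left(t \right)} = \frac{t + t}{t - 40} = \frac{2 t}{-40 + t}$)
$46656 - \frac{22621 - 13032}{c{\left(-37 \right)} - 21308} = 46656 - \frac{22621 - 13032}{2 \left(-37\right) \frac{1}{-40 - 37} - 21308} = 46656 - \frac{9589}{2 \left(-37\right) \frac{1}{-77} - 21308} = 46656 - \frac{9589}{2 \left(-37\right) \left(- \frac{1}{77}\right) - 21308} = 46656 - \frac{9589}{\frac{74}{77} - 21308} = 46656 - \frac{9589}{- \frac{1640642}{77}} = 46656 - 9589 \left(- \frac{77}{1640642}\right) = 46656 - - \frac{738353}{1640642} = 46656 + \frac{738353}{1640642} = \frac{76546531505}{1640642}$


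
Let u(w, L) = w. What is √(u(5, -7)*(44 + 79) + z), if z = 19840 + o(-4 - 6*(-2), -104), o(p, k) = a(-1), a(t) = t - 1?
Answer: √20453 ≈ 143.01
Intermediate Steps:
a(t) = -1 + t
o(p, k) = -2 (o(p, k) = -1 - 1 = -2)
z = 19838 (z = 19840 - 2 = 19838)
√(u(5, -7)*(44 + 79) + z) = √(5*(44 + 79) + 19838) = √(5*123 + 19838) = √(615 + 19838) = √20453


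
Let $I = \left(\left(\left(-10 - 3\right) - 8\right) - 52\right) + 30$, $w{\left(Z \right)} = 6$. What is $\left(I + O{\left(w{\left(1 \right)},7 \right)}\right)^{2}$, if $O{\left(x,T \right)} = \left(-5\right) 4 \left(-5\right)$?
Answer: $3249$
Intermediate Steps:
$O{\left(x,T \right)} = 100$ ($O{\left(x,T \right)} = \left(-20\right) \left(-5\right) = 100$)
$I = -43$ ($I = \left(\left(-13 - 8\right) - 52\right) + 30 = \left(-21 - 52\right) + 30 = -73 + 30 = -43$)
$\left(I + O{\left(w{\left(1 \right)},7 \right)}\right)^{2} = \left(-43 + 100\right)^{2} = 57^{2} = 3249$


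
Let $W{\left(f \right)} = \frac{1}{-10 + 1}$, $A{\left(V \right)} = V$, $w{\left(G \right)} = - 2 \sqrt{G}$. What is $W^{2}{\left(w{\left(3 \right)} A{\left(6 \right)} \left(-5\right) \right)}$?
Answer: $\frac{1}{81} \approx 0.012346$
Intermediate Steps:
$W{\left(f \right)} = - \frac{1}{9}$ ($W{\left(f \right)} = \frac{1}{-9} = - \frac{1}{9}$)
$W^{2}{\left(w{\left(3 \right)} A{\left(6 \right)} \left(-5\right) \right)} = \left(- \frac{1}{9}\right)^{2} = \frac{1}{81}$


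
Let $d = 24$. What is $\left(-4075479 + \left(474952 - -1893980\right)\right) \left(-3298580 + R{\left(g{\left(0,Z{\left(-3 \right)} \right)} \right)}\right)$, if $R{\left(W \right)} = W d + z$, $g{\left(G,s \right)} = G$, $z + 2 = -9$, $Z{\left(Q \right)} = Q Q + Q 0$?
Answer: $5629200575277$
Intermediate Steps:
$Z{\left(Q \right)} = Q^{2}$ ($Z{\left(Q \right)} = Q^{2} + 0 = Q^{2}$)
$z = -11$ ($z = -2 - 9 = -11$)
$R{\left(W \right)} = -11 + 24 W$ ($R{\left(W \right)} = W 24 - 11 = 24 W - 11 = -11 + 24 W$)
$\left(-4075479 + \left(474952 - -1893980\right)\right) \left(-3298580 + R{\left(g{\left(0,Z{\left(-3 \right)} \right)} \right)}\right) = \left(-4075479 + \left(474952 - -1893980\right)\right) \left(-3298580 + \left(-11 + 24 \cdot 0\right)\right) = \left(-4075479 + \left(474952 + 1893980\right)\right) \left(-3298580 + \left(-11 + 0\right)\right) = \left(-4075479 + 2368932\right) \left(-3298580 - 11\right) = \left(-1706547\right) \left(-3298591\right) = 5629200575277$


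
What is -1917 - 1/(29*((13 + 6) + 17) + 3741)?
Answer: -9172846/4785 ≈ -1917.0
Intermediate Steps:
-1917 - 1/(29*((13 + 6) + 17) + 3741) = -1917 - 1/(29*(19 + 17) + 3741) = -1917 - 1/(29*36 + 3741) = -1917 - 1/(1044 + 3741) = -1917 - 1/4785 = -9172846/4785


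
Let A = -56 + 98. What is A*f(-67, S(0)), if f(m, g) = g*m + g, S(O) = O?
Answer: 0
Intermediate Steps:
f(m, g) = g + g*m
A = 42
A*f(-67, S(0)) = 42*(0*(1 - 67)) = 42*(0*(-66)) = 42*0 = 0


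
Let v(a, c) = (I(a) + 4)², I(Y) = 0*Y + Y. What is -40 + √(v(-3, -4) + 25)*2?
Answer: -40 + 2*√26 ≈ -29.802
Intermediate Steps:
I(Y) = Y (I(Y) = 0 + Y = Y)
v(a, c) = (4 + a)² (v(a, c) = (a + 4)² = (4 + a)²)
-40 + √(v(-3, -4) + 25)*2 = -40 + √((4 - 3)² + 25)*2 = -40 + √(1² + 25)*2 = -40 + √(1 + 25)*2 = -40 + √26*2 = -40 + 2*√26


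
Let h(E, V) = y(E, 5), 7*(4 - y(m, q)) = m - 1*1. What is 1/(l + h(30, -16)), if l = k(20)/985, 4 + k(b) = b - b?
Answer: -6895/1013 ≈ -6.8065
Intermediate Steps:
k(b) = -4 (k(b) = -4 + (b - b) = -4 + 0 = -4)
y(m, q) = 29/7 - m/7 (y(m, q) = 4 - (m - 1*1)/7 = 4 - (m - 1)/7 = 4 - (-1 + m)/7 = 4 + (⅐ - m/7) = 29/7 - m/7)
h(E, V) = 29/7 - E/7
l = -4/985 ≈ -0.0040609
1/(l + h(30, -16)) = 1/(-4/985 + (29/7 - ⅐*30)) = 1/(-4/985 + (29/7 - 30/7)) = 1/(-4/985 - ⅐) = 1/(-1013/6895) = -6895/1013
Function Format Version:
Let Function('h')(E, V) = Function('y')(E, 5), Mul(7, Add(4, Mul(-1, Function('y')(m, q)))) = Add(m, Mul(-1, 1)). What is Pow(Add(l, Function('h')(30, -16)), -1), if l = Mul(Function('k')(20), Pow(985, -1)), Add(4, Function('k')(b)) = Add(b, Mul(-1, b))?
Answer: Rational(-6895, 1013) ≈ -6.8065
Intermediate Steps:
Function('k')(b) = -4 (Function('k')(b) = Add(-4, Add(b, Mul(-1, b))) = Add(-4, 0) = -4)
Function('y')(m, q) = Add(Rational(29, 7), Mul(Rational(-1, 7), m)) (Function('y')(m, q) = Add(4, Mul(Rational(-1, 7), Add(m, Mul(-1, 1)))) = Add(4, Mul(Rational(-1, 7), Add(m, -1))) = Add(4, Mul(Rational(-1, 7), Add(-1, m))) = Add(4, Add(Rational(1, 7), Mul(Rational(-1, 7), m))) = Add(Rational(29, 7), Mul(Rational(-1, 7), m)))
Function('h')(E, V) = Add(Rational(29, 7), Mul(Rational(-1, 7), E))
l = Rational(-4, 985) (l = Mul(-4, Pow(985, -1)) = Mul(-4, Rational(1, 985)) = Rational(-4, 985) ≈ -0.0040609)
Pow(Add(l, Function('h')(30, -16)), -1) = Pow(Add(Rational(-4, 985), Add(Rational(29, 7), Mul(Rational(-1, 7), 30))), -1) = Pow(Add(Rational(-4, 985), Add(Rational(29, 7), Rational(-30, 7))), -1) = Pow(Add(Rational(-4, 985), Rational(-1, 7)), -1) = Pow(Rational(-1013, 6895), -1) = Rational(-6895, 1013)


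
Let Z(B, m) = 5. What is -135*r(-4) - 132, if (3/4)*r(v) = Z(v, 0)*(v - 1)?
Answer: 4368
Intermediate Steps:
r(v) = -20/3 + 20*v/3 (r(v) = 4*(5*(v - 1))/3 = 4*(5*(-1 + v))/3 = 4*(-5 + 5*v)/3 = -20/3 + 20*v/3)
-135*r(-4) - 132 = -135*(-20/3 + (20/3)*(-4)) - 132 = -135*(-20/3 - 80/3) - 132 = -135*(-100/3) - 132 = 4500 - 132 = 4368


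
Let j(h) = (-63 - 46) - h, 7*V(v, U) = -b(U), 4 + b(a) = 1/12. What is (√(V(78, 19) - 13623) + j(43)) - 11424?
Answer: -11576 + I*√24029985/42 ≈ -11576.0 + 116.72*I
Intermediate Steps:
b(a) = -47/12 (b(a) = -4 + 1/12 = -47/12)
V(v, U) = 47/84 (V(v, U) = (-1*(-47/12))/7 = (⅐)*(47/12) = 47/84)
j(h) = -109 - h
(√(V(78, 19) - 13623) + j(43)) - 11424 = (√(47/84 - 13623) + (-109 - 1*43)) - 11424 = (√(-1144285/84) + (-109 - 43)) - 11424 = (I*√24029985/42 - 152) - 11424 = (-152 + I*√24029985/42) - 11424 = -11576 + I*√24029985/42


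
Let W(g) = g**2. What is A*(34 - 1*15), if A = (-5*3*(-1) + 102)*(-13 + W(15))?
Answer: 471276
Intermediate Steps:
A = 24804 (A = (-5*3*(-1) + 102)*(-13 + 15**2) = (-15*(-1) + 102)*(-13 + 225) = (15 + 102)*212 = 117*212 = 24804)
A*(34 - 1*15) = 24804*(34 - 1*15) = 24804*(34 - 15) = 24804*19 = 471276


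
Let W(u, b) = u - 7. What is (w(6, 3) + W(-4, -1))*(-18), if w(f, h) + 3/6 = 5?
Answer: 117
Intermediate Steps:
w(f, h) = 9/2 (w(f, h) = -½ + 5 = 9/2)
W(u, b) = -7 + u
(w(6, 3) + W(-4, -1))*(-18) = (9/2 + (-7 - 4))*(-18) = (9/2 - 11)*(-18) = -13/2*(-18) = 117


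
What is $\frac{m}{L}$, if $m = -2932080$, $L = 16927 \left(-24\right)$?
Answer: $\frac{122170}{16927} \approx 7.2175$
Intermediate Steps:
$L = -406248$
$\frac{m}{L} = - \frac{2932080}{-406248} = \left(-2932080\right) \left(- \frac{1}{406248}\right) = \frac{122170}{16927}$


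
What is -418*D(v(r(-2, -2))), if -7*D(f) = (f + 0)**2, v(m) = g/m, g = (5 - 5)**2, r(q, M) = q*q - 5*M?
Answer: 0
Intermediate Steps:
r(q, M) = q**2 - 5*M
g = 0 (g = 0**2 = 0)
v(m) = 0 (v(m) = 0/m = 0)
D(f) = -f**2/7 (D(f) = -(f + 0)**2/7 = -f**2/7)
-418*D(v(r(-2, -2))) = -(-418)*0**2/7 = -(-418)*0/7 = -418*0 = 0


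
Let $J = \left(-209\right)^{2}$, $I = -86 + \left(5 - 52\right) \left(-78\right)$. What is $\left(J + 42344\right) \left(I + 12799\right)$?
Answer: $1409003475$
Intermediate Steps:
$I = 3580$ ($I = -86 + \left(5 - 52\right) \left(-78\right) = -86 - -3666 = -86 + 3666 = 3580$)
$J = 43681$
$\left(J + 42344\right) \left(I + 12799\right) = \left(43681 + 42344\right) \left(3580 + 12799\right) = 86025 \cdot 16379 = 1409003475$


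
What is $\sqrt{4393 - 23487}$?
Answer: $i \sqrt{19094} \approx 138.18 i$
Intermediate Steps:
$\sqrt{4393 - 23487} = \sqrt{-19094} = i \sqrt{19094}$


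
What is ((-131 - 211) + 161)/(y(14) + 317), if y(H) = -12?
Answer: -181/305 ≈ -0.59344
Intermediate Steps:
((-131 - 211) + 161)/(y(14) + 317) = ((-131 - 211) + 161)/(-12 + 317) = (-342 + 161)/305 = -181*1/305 = -181/305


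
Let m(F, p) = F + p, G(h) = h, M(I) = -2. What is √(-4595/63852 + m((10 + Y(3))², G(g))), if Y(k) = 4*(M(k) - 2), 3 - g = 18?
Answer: √21331309011/31926 ≈ 4.5747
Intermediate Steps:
g = -15 (g = 3 - 1*18 = 3 - 18 = -15)
Y(k) = -16 (Y(k) = 4*(-2 - 2) = 4*(-4) = -16)
√(-4595/63852 + m((10 + Y(3))², G(g))) = √(-4595/63852 + ((10 - 16)² - 15)) = √(-4595*1/63852 + ((-6)² - 15)) = √(-4595/63852 + (36 - 15)) = √(-4595/63852 + 21) = √(1336297/63852) = √21331309011/31926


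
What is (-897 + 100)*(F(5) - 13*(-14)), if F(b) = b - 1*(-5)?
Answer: -153024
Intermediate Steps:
F(b) = 5 + b (F(b) = b + 5 = 5 + b)
(-897 + 100)*(F(5) - 13*(-14)) = (-897 + 100)*((5 + 5) - 13*(-14)) = -797*(10 + 182) = -797*192 = -153024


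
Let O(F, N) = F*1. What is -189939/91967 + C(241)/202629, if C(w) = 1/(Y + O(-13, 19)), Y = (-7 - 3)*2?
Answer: -1270076029790/614960981019 ≈ -2.0653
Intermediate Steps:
O(F, N) = F
Y = -20 (Y = -10*2 = -20)
C(w) = -1/33 (C(w) = 1/(-20 - 13) = 1/(-33) = -1/33)
-189939/91967 + C(241)/202629 = -189939/91967 - 1/33/202629 = -189939*1/91967 - 1/33*1/202629 = -189939/91967 - 1/6686757 = -1270076029790/614960981019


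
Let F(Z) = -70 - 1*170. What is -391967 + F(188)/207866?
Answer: -40738306331/103933 ≈ -3.9197e+5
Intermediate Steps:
F(Z) = -240 (F(Z) = -70 - 170 = -240)
-391967 + F(188)/207866 = -391967 - 240/207866 = -391967 - 240*1/207866 = -391967 - 120/103933 = -40738306331/103933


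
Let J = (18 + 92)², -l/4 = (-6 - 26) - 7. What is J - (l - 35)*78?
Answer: 2662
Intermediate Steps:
l = 156 (l = -4*((-6 - 26) - 7) = -4*(-32 - 7) = -4*(-39) = 156)
J = 12100 (J = 110² = 12100)
J - (l - 35)*78 = 12100 - (156 - 35)*78 = 12100 - 121*78 = 12100 - 1*9438 = 12100 - 9438 = 2662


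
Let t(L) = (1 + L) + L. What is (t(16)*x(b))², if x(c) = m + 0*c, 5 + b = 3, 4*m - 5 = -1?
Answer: 1089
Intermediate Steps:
m = 1 (m = 5/4 + (¼)*(-1) = 5/4 - ¼ = 1)
b = -2 (b = -5 + 3 = -2)
t(L) = 1 + 2*L
x(c) = 1 (x(c) = 1 + 0*c = 1 + 0 = 1)
(t(16)*x(b))² = ((1 + 2*16)*1)² = ((1 + 32)*1)² = (33*1)² = 33² = 1089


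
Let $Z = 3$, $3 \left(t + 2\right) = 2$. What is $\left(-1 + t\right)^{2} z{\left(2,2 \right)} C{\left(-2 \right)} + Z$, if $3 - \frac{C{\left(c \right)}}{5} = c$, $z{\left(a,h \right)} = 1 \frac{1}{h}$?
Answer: $\frac{1279}{18} \approx 71.056$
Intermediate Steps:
$t = - \frac{4}{3}$ ($t = -2 + \frac{1}{3} \cdot 2 = -2 + \frac{2}{3} = - \frac{4}{3} \approx -1.3333$)
$z{\left(a,h \right)} = \frac{1}{h}$
$C{\left(c \right)} = 15 - 5 c$
$\left(-1 + t\right)^{2} z{\left(2,2 \right)} C{\left(-2 \right)} + Z = \left(-1 - \frac{4}{3}\right)^{2} \frac{15 - -10}{2} + 3 = \left(- \frac{7}{3}\right)^{2} \frac{15 + 10}{2} + 3 = \frac{49 \cdot \frac{1}{2} \cdot 25}{9} + 3 = \frac{49}{9} \cdot \frac{25}{2} + 3 = \frac{1225}{18} + 3 = \frac{1279}{18}$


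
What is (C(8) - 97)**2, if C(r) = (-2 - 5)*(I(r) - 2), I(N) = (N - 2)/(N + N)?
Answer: 469225/64 ≈ 7331.6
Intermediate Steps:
I(N) = (-2 + N)/(2*N) (I(N) = (-2 + N)/((2*N)) = (-2 + N)*(1/(2*N)) = (-2 + N)/(2*N))
C(r) = 14 - 7*(-2 + r)/(2*r) (C(r) = (-2 - 5)*((-2 + r)/(2*r) - 2) = -7*(-2 + (-2 + r)/(2*r)) = 14 - 7*(-2 + r)/(2*r))
(C(8) - 97)**2 = ((21/2 + 7/8) - 97)**2 = (91/8 - 97)**2 = (-685/8)**2 = 469225/64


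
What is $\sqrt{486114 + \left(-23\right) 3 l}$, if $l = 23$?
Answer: $\sqrt{484527} \approx 696.08$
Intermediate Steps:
$\sqrt{486114 + \left(-23\right) 3 l} = \sqrt{486114 + \left(-23\right) 3 \cdot 23} = \sqrt{486114 - 1587} = \sqrt{484527}$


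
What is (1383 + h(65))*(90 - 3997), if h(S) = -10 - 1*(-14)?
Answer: -5419009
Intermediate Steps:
h(S) = 4 (h(S) = -10 + 14 = 4)
(1383 + h(65))*(90 - 3997) = (1383 + 4)*(90 - 3997) = 1387*(-3907) = -5419009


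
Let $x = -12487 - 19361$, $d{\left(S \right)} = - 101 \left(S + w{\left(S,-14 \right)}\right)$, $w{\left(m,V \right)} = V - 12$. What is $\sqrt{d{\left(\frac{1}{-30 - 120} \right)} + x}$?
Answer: $\frac{i \sqrt{26299194}}{30} \approx 170.94 i$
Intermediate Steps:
$w{\left(m,V \right)} = -12 + V$
$d{\left(S \right)} = 2626 - 101 S$ ($d{\left(S \right)} = - 101 \left(S - 26\right) = - 101 \left(-26 + S\right) = 2626 - 101 S$)
$x = -31848$ ($x = -12487 - 19361 = -31848$)
$\sqrt{d{\left(\frac{1}{-30 - 120} \right)} + x} = \sqrt{\left(2626 - \frac{101}{-30 - 120}\right) - 31848} = \sqrt{\left(2626 - \frac{101}{-150}\right) - 31848} = \sqrt{\left(2626 - - \frac{101}{150}\right) - 31848} = \sqrt{\left(2626 + \frac{101}{150}\right) - 31848} = \sqrt{\frac{394001}{150} - 31848} = \sqrt{- \frac{4383199}{150}} = \frac{i \sqrt{26299194}}{30}$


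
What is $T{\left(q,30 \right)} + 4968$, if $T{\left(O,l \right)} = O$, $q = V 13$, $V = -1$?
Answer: $4955$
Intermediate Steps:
$q = -13$ ($q = \left(-1\right) 13 = -13$)
$T{\left(q,30 \right)} + 4968 = -13 + 4968 = 4955$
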